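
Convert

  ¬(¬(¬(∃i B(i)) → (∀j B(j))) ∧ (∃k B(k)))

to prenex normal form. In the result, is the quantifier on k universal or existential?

First replace A → B with ¬A ∨ B.
  ¬(¬(¬¬(∃i B(i)) ∨ (∀j B(j))) ∧ (∃k B(k)))
Move each ¬ inward, flipping quantifiers it crosses:
  (∃i B(i)) ∨ (∀j B(j)) ∨ (∀k ¬B(k))
Extract every quantifier outward, since the variables are now distinct and don't occur free across branches:
  ∃i ∀j ∀k (B(i) ∨ B(j) ∨ ¬B(k))
The quantifier ∃k sits under an odd number of negations (counting the antecedent side of each →), so it flips to ∀k.

universal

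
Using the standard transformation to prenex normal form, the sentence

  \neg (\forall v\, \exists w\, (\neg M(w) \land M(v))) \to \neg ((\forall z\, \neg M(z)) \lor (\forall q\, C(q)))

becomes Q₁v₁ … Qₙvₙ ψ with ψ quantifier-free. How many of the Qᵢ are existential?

Eliminate → and ↔ using ¬ and ∨.
  \neg \neg (\forall v\, \exists w\, (\neg M(w) \land M(v))) \lor \neg ((\forall z\, \neg M(z)) \lor (\forall q\, C(q)))
Push ¬ through the quantifiers and connectives to reach negation normal form:
  (\forall v\, \exists w\, (\neg M(w) \land M(v))) \lor (\exists z\, M(z)) \land (\exists q\, \neg C(q))
All bound variables are already distinct, so no renaming is needed.
Pull the quantifiers to the front (each side's bound variable is not free in the other side):
  \forall v\, \exists w\, \exists z\, \exists q\, (\neg M(w) \land M(v) \lor M(z) \land \neg C(q))
The prefix is \forall v \exists w \exists z \exists q: 1 universal, 3 existential.

3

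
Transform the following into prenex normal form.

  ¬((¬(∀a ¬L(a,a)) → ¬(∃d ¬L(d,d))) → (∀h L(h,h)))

Eliminate → and ↔ using ¬ and ∨.
  ¬(¬(¬¬(∀a ¬L(a,a)) ∨ ¬(∃d ¬L(d,d))) ∨ (∀h L(h,h)))
Push ¬ through the quantifiers and connectives to reach negation normal form:
  ((∀a ¬L(a,a)) ∨ (∀d L(d,d))) ∧ (∃h ¬L(h,h))
All bound variables are already distinct, so no renaming is needed.
Finally move all quantifiers to the prefix:
  ∀a ∀d ∃h ((¬L(a,a) ∨ L(d,d)) ∧ ¬L(h,h))

∀a ∀d ∃h ((¬L(a,a) ∨ L(d,d)) ∧ ¬L(h,h))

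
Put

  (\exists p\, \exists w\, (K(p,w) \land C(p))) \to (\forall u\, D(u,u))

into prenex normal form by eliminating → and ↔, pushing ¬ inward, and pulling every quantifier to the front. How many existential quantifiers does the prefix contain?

First replace A → B with ¬A ∨ B.
  \neg (\exists p\, \exists w\, (K(p,w) \land C(p))) \lor (\forall u\, D(u,u))
Move each ¬ inward, flipping quantifiers it crosses:
  (\forall p\, \forall w\, (\neg K(p,w) \lor \neg C(p))) \lor (\forall u\, D(u,u))
Pull the quantifiers to the front (each side's bound variable is not free in the other side):
  \forall p\, \forall w\, \forall u\, (\neg K(p,w) \lor \neg C(p) \lor D(u,u))
The prefix is \forall p \forall w \forall u: 3 universal, 0 existential.

0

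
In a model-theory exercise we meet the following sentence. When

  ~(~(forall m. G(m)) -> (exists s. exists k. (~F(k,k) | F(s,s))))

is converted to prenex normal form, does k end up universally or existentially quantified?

Rewrite implications/biconditionals: A → B as ¬A ∨ B.
  ~(~~(forall m. G(m)) | (exists s. exists k. (~F(k,k) | F(s,s))))
Move each ¬ inward, flipping quantifiers it crosses:
  (exists m. ~G(m)) & (forall s. forall k. (F(k,k) & ~F(s,s)))
All bound variables are already distinct, so no renaming is needed.
Pull the quantifiers to the front (each side's bound variable is not free in the other side):
  exists m. forall s. forall k. (~G(m) & F(k,k) & ~F(s,s))
The quantifier exists k sits under an odd number of negations (counting the antecedent side of each →), so it flips to forall k.

universal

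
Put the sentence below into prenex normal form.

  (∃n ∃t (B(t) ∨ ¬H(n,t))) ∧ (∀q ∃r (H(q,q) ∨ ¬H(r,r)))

Pull the quantifiers to the front (each side's bound variable is not free in the other side):
  ∃n ∃t ∀q ∃r ((B(t) ∨ ¬H(n,t)) ∧ (H(q,q) ∨ ¬H(r,r)))

∃n ∃t ∀q ∃r ((B(t) ∨ ¬H(n,t)) ∧ (H(q,q) ∨ ¬H(r,r)))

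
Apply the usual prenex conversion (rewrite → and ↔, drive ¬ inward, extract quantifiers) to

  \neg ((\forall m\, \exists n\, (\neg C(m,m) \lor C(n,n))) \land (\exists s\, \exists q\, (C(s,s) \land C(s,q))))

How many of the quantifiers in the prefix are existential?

1

Move each ¬ inward, flipping quantifiers it crosses:
  (\exists m\, \forall n\, (C(m,m) \land \neg C(n,n))) \lor (\forall s\, \forall q\, (\neg C(s,s) \lor \neg C(s,q)))
All bound variables are already distinct, so no renaming is needed.
Pull the quantifiers to the front (each side's bound variable is not free in the other side):
  \exists m\, \forall n\, \forall s\, \forall q\, (C(m,m) \land \neg C(n,n) \lor \neg C(s,s) \lor \neg C(s,q))
The prefix is \exists m \forall n \forall s \forall q: 3 universal, 1 existential.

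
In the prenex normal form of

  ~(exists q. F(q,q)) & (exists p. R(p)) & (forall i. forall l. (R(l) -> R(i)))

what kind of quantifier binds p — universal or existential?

existential

Eliminate → and ↔ using ¬ and ∨.
  ~(exists q. F(q,q)) & (exists p. R(p)) & (forall i. forall l. (~R(l) | R(i)))
Push ¬ through the quantifiers and connectives to reach negation normal form:
  (forall q. ~F(q,q)) & (exists p. R(p)) & (forall i. forall l. (~R(l) | R(i)))
Pull the quantifiers to the front (each side's bound variable is not free in the other side):
  forall q. exists p. forall i. forall l. (~F(q,q) & R(p) & (~R(l) | R(i)))
The quantifier exists p sits under an even number of negations (counting the antecedent side of each →), so it remains existential.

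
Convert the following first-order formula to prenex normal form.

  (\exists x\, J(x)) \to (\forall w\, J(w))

Rewrite implications/biconditionals: A → B as ¬A ∨ B.
  \neg (\exists x\, J(x)) \lor (\forall w\, J(w))
Push ¬ through the quantifiers and connectives to reach negation normal form:
  (\forall x\, \neg J(x)) \lor (\forall w\, J(w))
All bound variables are already distinct, so no renaming is needed.
Extract every quantifier outward, since the variables are now distinct and don't occur free across branches:
  \forall x\, \forall w\, (\neg J(x) \lor J(w))

\forall x\, \forall w\, (\neg J(x) \lor J(w))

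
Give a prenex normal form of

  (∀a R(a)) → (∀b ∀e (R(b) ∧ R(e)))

Eliminate → and ↔ using ¬ and ∨.
  ¬(∀a R(a)) ∨ (∀b ∀e (R(b) ∧ R(e)))
Move each ¬ inward, flipping quantifiers it crosses:
  (∃a ¬R(a)) ∨ (∀b ∀e (R(b) ∧ R(e)))
Pull the quantifiers to the front (each side's bound variable is not free in the other side):
  ∃a ∀b ∀e (¬R(a) ∨ R(b) ∧ R(e))

∃a ∀b ∀e (¬R(a) ∨ R(b) ∧ R(e))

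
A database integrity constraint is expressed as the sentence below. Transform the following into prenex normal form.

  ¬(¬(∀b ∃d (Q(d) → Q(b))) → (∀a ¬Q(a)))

∃b ∀d ∃a (Q(d) ∧ ¬Q(b) ∧ Q(a))

First replace A → B with ¬A ∨ B.
  ¬(¬¬(∀b ∃d (¬Q(d) ∨ Q(b))) ∨ (∀a ¬Q(a)))
Push ¬ through the quantifiers and connectives to reach negation normal form:
  (∃b ∀d (Q(d) ∧ ¬Q(b))) ∧ (∃a Q(a))
Finally move all quantifiers to the prefix:
  ∃b ∀d ∃a (Q(d) ∧ ¬Q(b) ∧ Q(a))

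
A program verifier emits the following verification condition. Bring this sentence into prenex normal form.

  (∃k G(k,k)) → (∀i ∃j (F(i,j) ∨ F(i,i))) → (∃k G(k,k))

First replace A → B with ¬A ∨ B.
  ¬(∃k G(k,k)) ∨ ¬(∀i ∃j (F(i,j) ∨ F(i,i))) ∨ (∃k G(k,k))
Push ¬ through the quantifiers and connectives to reach negation normal form:
  (∀k ¬G(k,k)) ∨ (∃i ∀j (¬F(i,j) ∧ ¬F(i,i))) ∨ (∃k G(k,k))
Standardize variables apart so no two quantifiers bind the same name: k↦t.
  (∀k ¬G(k,k)) ∨ (∃i ∀j (¬F(i,j) ∧ ¬F(i,i))) ∨ (∃t G(t,t))
Finally move all quantifiers to the prefix:
  ∀k ∃i ∀j ∃t (¬G(k,k) ∨ ¬F(i,j) ∧ ¬F(i,i) ∨ G(t,t))

∀k ∃i ∀j ∃t (¬G(k,k) ∨ ¬F(i,j) ∧ ¬F(i,i) ∨ G(t,t))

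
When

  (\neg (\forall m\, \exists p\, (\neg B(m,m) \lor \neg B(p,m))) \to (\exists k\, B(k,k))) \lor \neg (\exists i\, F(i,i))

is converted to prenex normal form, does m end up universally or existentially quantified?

First replace A → B with ¬A ∨ B.
  \neg \neg (\forall m\, \exists p\, (\neg B(m,m) \lor \neg B(p,m))) \lor (\exists k\, B(k,k)) \lor \neg (\exists i\, F(i,i))
Move each ¬ inward, flipping quantifiers it crosses:
  (\forall m\, \exists p\, (\neg B(m,m) \lor \neg B(p,m))) \lor (\exists k\, B(k,k)) \lor (\forall i\, \neg F(i,i))
All bound variables are already distinct, so no renaming is needed.
Finally move all quantifiers to the prefix:
  \forall m\, \exists p\, \exists k\, \forall i\, (\neg B(m,m) \lor \neg B(p,m) \lor B(k,k) \lor \neg F(i,i))
The quantifier \forall m sits under an even number of negations (counting the antecedent side of each →), so it remains universal.

universal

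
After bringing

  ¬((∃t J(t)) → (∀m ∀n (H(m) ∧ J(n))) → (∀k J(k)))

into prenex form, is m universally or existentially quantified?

Rewrite implications/biconditionals: A → B as ¬A ∨ B.
  ¬(¬(∃t J(t)) ∨ ¬(∀m ∀n (H(m) ∧ J(n))) ∨ (∀k J(k)))
Push ¬ through the quantifiers and connectives to reach negation normal form:
  (∃t J(t)) ∧ (∀m ∀n (H(m) ∧ J(n))) ∧ (∃k ¬J(k))
All bound variables are already distinct, so no renaming is needed.
Finally move all quantifiers to the prefix:
  ∃t ∀m ∀n ∃k (J(t) ∧ H(m) ∧ J(n) ∧ ¬J(k))
The quantifier ∀m sits under an even number of negations (counting the antecedent side of each →), so it remains universal.

universal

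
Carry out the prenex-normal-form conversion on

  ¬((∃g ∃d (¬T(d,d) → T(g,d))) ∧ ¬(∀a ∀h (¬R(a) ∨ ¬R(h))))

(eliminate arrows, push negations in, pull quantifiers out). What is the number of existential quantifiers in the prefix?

0

First replace A → B with ¬A ∨ B.
  ¬((∃g ∃d (¬¬T(d,d) ∨ T(g,d))) ∧ ¬(∀a ∀h (¬R(a) ∨ ¬R(h))))
Drive negations inward (¬∀x A ≡ ∃x ¬A, ¬∃x A ≡ ∀x ¬A, De Morgan for ∧/∨):
  (∀g ∀d (¬T(d,d) ∧ ¬T(g,d))) ∨ (∀a ∀h (¬R(a) ∨ ¬R(h)))
All bound variables are already distinct, so no renaming is needed.
Finally move all quantifiers to the prefix:
  ∀g ∀d ∀a ∀h (¬T(d,d) ∧ ¬T(g,d) ∨ ¬R(a) ∨ ¬R(h))
The prefix is ∀g ∀d ∀a ∀h: 4 universal, 0 existential.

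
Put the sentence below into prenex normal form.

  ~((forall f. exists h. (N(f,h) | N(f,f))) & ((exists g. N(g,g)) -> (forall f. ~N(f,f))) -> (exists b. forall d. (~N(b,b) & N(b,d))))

forall f. exists h. forall g. forall x1. forall b. exists d. ((N(f,h) | N(f,f)) & (~N(g,g) | ~N(x1,x1)) & (N(b,b) | ~N(b,d)))

First replace A → B with ¬A ∨ B.
  ~(~((forall f. exists h. (N(f,h) | N(f,f))) & (~(exists g. N(g,g)) | (forall f. ~N(f,f)))) | (exists b. forall d. (~N(b,b) & N(b,d))))
Drive negations inward (¬∀x A ≡ ∃x ¬A, ¬∃x A ≡ ∀x ¬A, De Morgan for ∧/∨):
  (forall f. exists h. (N(f,h) | N(f,f))) & ((forall g. ~N(g,g)) | (forall f. ~N(f,f))) & (forall b. exists d. (N(b,b) | ~N(b,d)))
Standardize variables apart so no two quantifiers bind the same name: f↦x1.
  (forall f. exists h. (N(f,h) | N(f,f))) & ((forall g. ~N(g,g)) | (forall x1. ~N(x1,x1))) & (forall b. exists d. (N(b,b) | ~N(b,d)))
Extract every quantifier outward, since the variables are now distinct and don't occur free across branches:
  forall f. exists h. forall g. forall x1. forall b. exists d. ((N(f,h) | N(f,f)) & (~N(g,g) | ~N(x1,x1)) & (N(b,b) | ~N(b,d)))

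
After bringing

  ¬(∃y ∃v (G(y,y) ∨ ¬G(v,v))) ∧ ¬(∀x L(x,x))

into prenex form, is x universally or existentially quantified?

Push ¬ through the quantifiers and connectives to reach negation normal form:
  (∀y ∀v (¬G(y,y) ∧ G(v,v))) ∧ (∃x ¬L(x,x))
All bound variables are already distinct, so no renaming is needed.
Pull the quantifiers to the front (each side's bound variable is not free in the other side):
  ∀y ∀v ∃x (¬G(y,y) ∧ G(v,v) ∧ ¬L(x,x))
The quantifier ∀x sits under an odd number of negations, so it flips to ∃x.

existential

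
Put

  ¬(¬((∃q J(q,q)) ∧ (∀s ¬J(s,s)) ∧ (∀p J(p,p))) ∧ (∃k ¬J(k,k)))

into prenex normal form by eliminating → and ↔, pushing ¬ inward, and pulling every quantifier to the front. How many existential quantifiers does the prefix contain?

1

Move each ¬ inward, flipping quantifiers it crosses:
  (∃q J(q,q)) ∧ (∀s ¬J(s,s)) ∧ (∀p J(p,p)) ∨ (∀k J(k,k))
All bound variables are already distinct, so no renaming is needed.
Pull the quantifiers to the front (each side's bound variable is not free in the other side):
  ∃q ∀s ∀p ∀k (J(q,q) ∧ ¬J(s,s) ∧ J(p,p) ∨ J(k,k))
The prefix is ∃q ∀s ∀p ∀k: 3 universal, 1 existential.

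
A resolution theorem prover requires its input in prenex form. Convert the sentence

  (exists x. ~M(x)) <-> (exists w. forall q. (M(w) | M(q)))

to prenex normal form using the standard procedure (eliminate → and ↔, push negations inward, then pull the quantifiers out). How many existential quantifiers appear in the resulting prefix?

Eliminate → and ↔ using ¬ and ∨; A ↔ B as (¬A ∨ B) ∧ (¬B ∨ A).
  (~(exists x. ~M(x)) | (exists w. forall q. (M(w) | M(q)))) & (~(exists w. forall q. (M(w) | M(q))) | (exists x. ~M(x)))
Move each ¬ inward, flipping quantifiers it crosses:
  ((forall x. M(x)) | (exists w. forall q. (M(w) | M(q)))) & ((forall w. exists q. (~M(w) & ~M(q))) | (exists x. ~M(x)))
Standardize variables apart so no two quantifiers bind the same name: w↦z, q↦u1, x↦w1.
  ((forall x. M(x)) | (exists w. forall q. (M(w) | M(q)))) & ((forall z. exists u1. (~M(z) & ~M(u1))) | (exists w1. ~M(w1)))
Finally move all quantifiers to the prefix:
  forall x. exists w. forall q. forall z. exists u1. exists w1. ((M(x) | M(w) | M(q)) & (~M(z) & ~M(u1) | ~M(w1)))
The prefix is forall x exists w forall q forall z exists u1 exists w1: 3 universal, 3 existential.

3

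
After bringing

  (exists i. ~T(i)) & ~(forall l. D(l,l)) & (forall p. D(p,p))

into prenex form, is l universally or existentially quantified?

existential

Move each ¬ inward, flipping quantifiers it crosses:
  (exists i. ~T(i)) & (exists l. ~D(l,l)) & (forall p. D(p,p))
All bound variables are already distinct, so no renaming is needed.
Finally move all quantifiers to the prefix:
  exists i. exists l. forall p. (~T(i) & ~D(l,l) & D(p,p))
The quantifier forall l sits under an odd number of negations, so it flips to exists l.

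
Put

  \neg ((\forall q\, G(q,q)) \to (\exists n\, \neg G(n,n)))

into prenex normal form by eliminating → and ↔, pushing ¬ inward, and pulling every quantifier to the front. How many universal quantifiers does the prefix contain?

Eliminate → and ↔ using ¬ and ∨.
  \neg (\neg (\forall q\, G(q,q)) \lor (\exists n\, \neg G(n,n)))
Push ¬ through the quantifiers and connectives to reach negation normal form:
  (\forall q\, G(q,q)) \land (\forall n\, G(n,n))
Pull the quantifiers to the front (each side's bound variable is not free in the other side):
  \forall q\, \forall n\, (G(q,q) \land G(n,n))
The prefix is \forall q \forall n: 2 universal, 0 existential.

2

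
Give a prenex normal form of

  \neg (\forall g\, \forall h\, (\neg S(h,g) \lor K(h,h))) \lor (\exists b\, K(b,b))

Drive negations inward (¬∀x A ≡ ∃x ¬A, ¬∃x A ≡ ∀x ¬A, De Morgan for ∧/∨):
  (\exists g\, \exists h\, (S(h,g) \land \neg K(h,h))) \lor (\exists b\, K(b,b))
Finally move all quantifiers to the prefix:
  \exists g\, \exists h\, \exists b\, (S(h,g) \land \neg K(h,h) \lor K(b,b))

\exists g\, \exists h\, \exists b\, (S(h,g) \land \neg K(h,h) \lor K(b,b))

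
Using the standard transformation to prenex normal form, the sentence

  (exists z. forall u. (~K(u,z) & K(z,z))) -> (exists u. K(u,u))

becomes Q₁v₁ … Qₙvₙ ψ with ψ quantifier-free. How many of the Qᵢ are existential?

2

Eliminate → and ↔ using ¬ and ∨.
  ~(exists z. forall u. (~K(u,z) & K(z,z))) | (exists u. K(u,u))
Push ¬ through the quantifiers and connectives to reach negation normal form:
  (forall z. exists u. (K(u,z) | ~K(z,z))) | (exists u. K(u,u))
Standardize variables apart so no two quantifiers bind the same name: u↦x1.
  (forall z. exists u. (K(u,z) | ~K(z,z))) | (exists x1. K(x1,x1))
Pull the quantifiers to the front (each side's bound variable is not free in the other side):
  forall z. exists u. exists x1. (K(u,z) | ~K(z,z) | K(x1,x1))
The prefix is forall z exists u exists x1: 1 universal, 2 existential.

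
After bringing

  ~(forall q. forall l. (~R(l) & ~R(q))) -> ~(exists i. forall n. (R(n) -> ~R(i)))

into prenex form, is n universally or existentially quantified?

Rewrite implications/biconditionals: A → B as ¬A ∨ B.
  ~~(forall q. forall l. (~R(l) & ~R(q))) | ~(exists i. forall n. (~R(n) | ~R(i)))
Push ¬ through the quantifiers and connectives to reach negation normal form:
  (forall q. forall l. (~R(l) & ~R(q))) | (forall i. exists n. (R(n) & R(i)))
Pull the quantifiers to the front (each side's bound variable is not free in the other side):
  forall q. forall l. forall i. exists n. (~R(l) & ~R(q) | R(n) & R(i))
The quantifier forall n sits under an odd number of negations (counting the antecedent side of each →), so it flips to exists n.

existential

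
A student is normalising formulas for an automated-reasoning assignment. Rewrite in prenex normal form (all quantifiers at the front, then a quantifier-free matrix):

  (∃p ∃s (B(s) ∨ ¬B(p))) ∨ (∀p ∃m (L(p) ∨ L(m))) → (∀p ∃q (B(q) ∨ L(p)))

∀p ∀s ∃z ∀m ∀x1 ∃q (¬B(s) ∧ B(p) ∧ ¬L(z) ∧ ¬L(m) ∨ B(q) ∨ L(x1))

Rewrite implications/biconditionals: A → B as ¬A ∨ B.
  ¬((∃p ∃s (B(s) ∨ ¬B(p))) ∨ (∀p ∃m (L(p) ∨ L(m)))) ∨ (∀p ∃q (B(q) ∨ L(p)))
Move each ¬ inward, flipping quantifiers it crosses:
  (∀p ∀s (¬B(s) ∧ B(p))) ∧ (∃p ∀m (¬L(p) ∧ ¬L(m))) ∨ (∀p ∃q (B(q) ∨ L(p)))
Give each quantifier a distinct variable: p↦z, p↦x1.
  (∀p ∀s (¬B(s) ∧ B(p))) ∧ (∃z ∀m (¬L(z) ∧ ¬L(m))) ∨ (∀x1 ∃q (B(q) ∨ L(x1)))
Extract every quantifier outward, since the variables are now distinct and don't occur free across branches:
  ∀p ∀s ∃z ∀m ∀x1 ∃q (¬B(s) ∧ B(p) ∧ ¬L(z) ∧ ¬L(m) ∨ B(q) ∨ L(x1))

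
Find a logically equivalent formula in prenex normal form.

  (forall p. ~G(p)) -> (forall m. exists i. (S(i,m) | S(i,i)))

First replace A → B with ¬A ∨ B.
  ~(forall p. ~G(p)) | (forall m. exists i. (S(i,m) | S(i,i)))
Push ¬ through the quantifiers and connectives to reach negation normal form:
  (exists p. G(p)) | (forall m. exists i. (S(i,m) | S(i,i)))
All bound variables are already distinct, so no renaming is needed.
Extract every quantifier outward, since the variables are now distinct and don't occur free across branches:
  exists p. forall m. exists i. (G(p) | S(i,m) | S(i,i))

exists p. forall m. exists i. (G(p) | S(i,m) | S(i,i))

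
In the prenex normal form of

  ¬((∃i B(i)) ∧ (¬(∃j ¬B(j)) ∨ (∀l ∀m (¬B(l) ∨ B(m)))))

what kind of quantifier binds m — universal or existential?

Push ¬ through the quantifiers and connectives to reach negation normal form:
  (∀i ¬B(i)) ∨ (∃j ¬B(j)) ∧ (∃l ∃m (B(l) ∧ ¬B(m)))
Extract every quantifier outward, since the variables are now distinct and don't occur free across branches:
  ∀i ∃j ∃l ∃m (¬B(i) ∨ ¬B(j) ∧ B(l) ∧ ¬B(m))
The quantifier ∀m sits under an odd number of negations, so it flips to ∃m.

existential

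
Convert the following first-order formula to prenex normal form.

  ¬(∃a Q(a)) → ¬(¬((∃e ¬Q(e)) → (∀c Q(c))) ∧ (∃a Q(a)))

Rewrite implications/biconditionals: A → B as ¬A ∨ B.
  ¬¬(∃a Q(a)) ∨ ¬(¬(¬(∃e ¬Q(e)) ∨ (∀c Q(c))) ∧ (∃a Q(a)))
Drive negations inward (¬∀x A ≡ ∃x ¬A, ¬∃x A ≡ ∀x ¬A, De Morgan for ∧/∨):
  (∃a Q(a)) ∨ (∀e Q(e)) ∨ (∀c Q(c)) ∨ (∀a ¬Q(a))
Standardize variables apart so no two quantifiers bind the same name: a↦u1.
  (∃a Q(a)) ∨ (∀e Q(e)) ∨ (∀c Q(c)) ∨ (∀u1 ¬Q(u1))
Extract every quantifier outward, since the variables are now distinct and don't occur free across branches:
  ∃a ∀e ∀c ∀u1 (Q(a) ∨ Q(e) ∨ Q(c) ∨ ¬Q(u1))

∃a ∀e ∀c ∀u1 (Q(a) ∨ Q(e) ∨ Q(c) ∨ ¬Q(u1))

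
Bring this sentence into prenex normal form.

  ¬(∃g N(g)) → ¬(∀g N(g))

∃g ∃z1 (N(g) ∨ ¬N(z1))

Eliminate → and ↔ using ¬ and ∨.
  ¬¬(∃g N(g)) ∨ ¬(∀g N(g))
Drive negations inward (¬∀x A ≡ ∃x ¬A, ¬∃x A ≡ ∀x ¬A, De Morgan for ∧/∨):
  (∃g N(g)) ∨ (∃g ¬N(g))
Give each quantifier a distinct variable: g↦z1.
  (∃g N(g)) ∨ (∃z1 ¬N(z1))
Finally move all quantifiers to the prefix:
  ∃g ∃z1 (N(g) ∨ ¬N(z1))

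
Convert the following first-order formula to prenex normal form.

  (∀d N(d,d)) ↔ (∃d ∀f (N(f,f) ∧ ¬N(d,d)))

∃d ∃u ∀f ∀w ∃c ∀z ((¬N(d,d) ∨ N(f,f) ∧ ¬N(u,u)) ∧ (¬N(c,c) ∨ N(w,w) ∨ N(z,z)))

First replace A → B with ¬A ∨ B; A ↔ B as (¬A ∨ B) ∧ (¬B ∨ A).
  (¬(∀d N(d,d)) ∨ (∃d ∀f (N(f,f) ∧ ¬N(d,d)))) ∧ (¬(∃d ∀f (N(f,f) ∧ ¬N(d,d))) ∨ (∀d N(d,d)))
Push ¬ through the quantifiers and connectives to reach negation normal form:
  ((∃d ¬N(d,d)) ∨ (∃d ∀f (N(f,f) ∧ ¬N(d,d)))) ∧ ((∀d ∃f (¬N(f,f) ∨ N(d,d))) ∨ (∀d N(d,d)))
Rename bound variables to avoid capture: d↦u, d↦w, f↦c, d↦z.
  ((∃d ¬N(d,d)) ∨ (∃u ∀f (N(f,f) ∧ ¬N(u,u)))) ∧ ((∀w ∃c (¬N(c,c) ∨ N(w,w))) ∨ (∀z N(z,z)))
Extract every quantifier outward, since the variables are now distinct and don't occur free across branches:
  ∃d ∃u ∀f ∀w ∃c ∀z ((¬N(d,d) ∨ N(f,f) ∧ ¬N(u,u)) ∧ (¬N(c,c) ∨ N(w,w) ∨ N(z,z)))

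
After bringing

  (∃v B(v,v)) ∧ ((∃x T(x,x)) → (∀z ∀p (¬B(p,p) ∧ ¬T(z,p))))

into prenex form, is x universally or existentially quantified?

universal

Eliminate → and ↔ using ¬ and ∨.
  (∃v B(v,v)) ∧ (¬(∃x T(x,x)) ∨ (∀z ∀p (¬B(p,p) ∧ ¬T(z,p))))
Move each ¬ inward, flipping quantifiers it crosses:
  (∃v B(v,v)) ∧ ((∀x ¬T(x,x)) ∨ (∀z ∀p (¬B(p,p) ∧ ¬T(z,p))))
All bound variables are already distinct, so no renaming is needed.
Pull the quantifiers to the front (each side's bound variable is not free in the other side):
  ∃v ∀x ∀z ∀p (B(v,v) ∧ (¬T(x,x) ∨ ¬B(p,p) ∧ ¬T(z,p)))
The quantifier ∃x sits under an odd number of negations (counting the antecedent side of each →), so it flips to ∀x.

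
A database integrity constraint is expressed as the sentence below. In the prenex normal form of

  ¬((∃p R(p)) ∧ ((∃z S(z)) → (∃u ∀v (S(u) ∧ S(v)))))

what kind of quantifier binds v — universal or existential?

existential

Eliminate → and ↔ using ¬ and ∨.
  ¬((∃p R(p)) ∧ (¬(∃z S(z)) ∨ (∃u ∀v (S(u) ∧ S(v)))))
Drive negations inward (¬∀x A ≡ ∃x ¬A, ¬∃x A ≡ ∀x ¬A, De Morgan for ∧/∨):
  (∀p ¬R(p)) ∨ (∃z S(z)) ∧ (∀u ∃v (¬S(u) ∨ ¬S(v)))
All bound variables are already distinct, so no renaming is needed.
Finally move all quantifiers to the prefix:
  ∀p ∃z ∀u ∃v (¬R(p) ∨ S(z) ∧ (¬S(u) ∨ ¬S(v)))
The quantifier ∀v sits under an odd number of negations (counting the antecedent side of each →), so it flips to ∃v.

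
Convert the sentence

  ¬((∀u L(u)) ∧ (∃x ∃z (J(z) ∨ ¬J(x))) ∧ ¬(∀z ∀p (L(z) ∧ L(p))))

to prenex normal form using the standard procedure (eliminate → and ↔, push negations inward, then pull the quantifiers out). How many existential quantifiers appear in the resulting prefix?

1

Drive negations inward (¬∀x A ≡ ∃x ¬A, ¬∃x A ≡ ∀x ¬A, De Morgan for ∧/∨):
  (∃u ¬L(u)) ∨ (∀x ∀z (¬J(z) ∧ J(x))) ∨ (∀z ∀p (L(z) ∧ L(p)))
Standardize variables apart so no two quantifiers bind the same name: z↦u1.
  (∃u ¬L(u)) ∨ (∀x ∀z (¬J(z) ∧ J(x))) ∨ (∀u1 ∀p (L(u1) ∧ L(p)))
Pull the quantifiers to the front (each side's bound variable is not free in the other side):
  ∃u ∀x ∀z ∀u1 ∀p (¬L(u) ∨ ¬J(z) ∧ J(x) ∨ L(u1) ∧ L(p))
The prefix is ∃u ∀x ∀z ∀u1 ∀p: 4 universal, 1 existential.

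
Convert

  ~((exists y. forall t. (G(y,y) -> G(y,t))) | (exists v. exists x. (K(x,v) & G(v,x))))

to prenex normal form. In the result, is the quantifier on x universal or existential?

Eliminate → and ↔ using ¬ and ∨.
  ~((exists y. forall t. (~G(y,y) | G(y,t))) | (exists v. exists x. (K(x,v) & G(v,x))))
Move each ¬ inward, flipping quantifiers it crosses:
  (forall y. exists t. (G(y,y) & ~G(y,t))) & (forall v. forall x. (~K(x,v) | ~G(v,x)))
All bound variables are already distinct, so no renaming is needed.
Pull the quantifiers to the front (each side's bound variable is not free in the other side):
  forall y. exists t. forall v. forall x. (G(y,y) & ~G(y,t) & (~K(x,v) | ~G(v,x)))
The quantifier exists x sits under an odd number of negations (counting the antecedent side of each →), so it flips to forall x.

universal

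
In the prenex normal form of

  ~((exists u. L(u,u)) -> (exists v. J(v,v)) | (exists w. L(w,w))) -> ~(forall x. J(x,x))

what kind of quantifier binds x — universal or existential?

existential

First replace A → B with ¬A ∨ B.
  ~~(~(exists u. L(u,u)) | (exists v. J(v,v)) | (exists w. L(w,w))) | ~(forall x. J(x,x))
Push ¬ through the quantifiers and connectives to reach negation normal form:
  (forall u. ~L(u,u)) | (exists v. J(v,v)) | (exists w. L(w,w)) | (exists x. ~J(x,x))
All bound variables are already distinct, so no renaming is needed.
Finally move all quantifiers to the prefix:
  forall u. exists v. exists w. exists x. (~L(u,u) | J(v,v) | L(w,w) | ~J(x,x))
The quantifier forall x sits under an odd number of negations (counting the antecedent side of each →), so it flips to exists x.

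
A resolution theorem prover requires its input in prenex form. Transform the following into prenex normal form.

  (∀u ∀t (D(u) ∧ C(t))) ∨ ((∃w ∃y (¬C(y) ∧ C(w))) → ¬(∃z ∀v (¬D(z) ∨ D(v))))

Rewrite implications/biconditionals: A → B as ¬A ∨ B.
  (∀u ∀t (D(u) ∧ C(t))) ∨ ¬(∃w ∃y (¬C(y) ∧ C(w))) ∨ ¬(∃z ∀v (¬D(z) ∨ D(v)))
Drive negations inward (¬∀x A ≡ ∃x ¬A, ¬∃x A ≡ ∀x ¬A, De Morgan for ∧/∨):
  (∀u ∀t (D(u) ∧ C(t))) ∨ (∀w ∀y (C(y) ∨ ¬C(w))) ∨ (∀z ∃v (D(z) ∧ ¬D(v)))
All bound variables are already distinct, so no renaming is needed.
Pull the quantifiers to the front (each side's bound variable is not free in the other side):
  ∀u ∀t ∀w ∀y ∀z ∃v (D(u) ∧ C(t) ∨ C(y) ∨ ¬C(w) ∨ D(z) ∧ ¬D(v))

∀u ∀t ∀w ∀y ∀z ∃v (D(u) ∧ C(t) ∨ C(y) ∨ ¬C(w) ∨ D(z) ∧ ¬D(v))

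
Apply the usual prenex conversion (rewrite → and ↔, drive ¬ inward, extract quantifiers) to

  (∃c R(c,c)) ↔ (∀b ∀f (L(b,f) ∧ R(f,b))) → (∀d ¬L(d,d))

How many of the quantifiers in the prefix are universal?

Eliminate → and ↔ using ¬ and ∨; A ↔ B as (¬A ∨ B) ∧ (¬B ∨ A).
  (¬(∃c R(c,c)) ∨ ¬(∀b ∀f (L(b,f) ∧ R(f,b))) ∨ (∀d ¬L(d,d))) ∧ (¬(¬(∀b ∀f (L(b,f) ∧ R(f,b))) ∨ (∀d ¬L(d,d))) ∨ (∃c R(c,c)))
Drive negations inward (¬∀x A ≡ ∃x ¬A, ¬∃x A ≡ ∀x ¬A, De Morgan for ∧/∨):
  ((∀c ¬R(c,c)) ∨ (∃b ∃f (¬L(b,f) ∨ ¬R(f,b))) ∨ (∀d ¬L(d,d))) ∧ ((∀b ∀f (L(b,f) ∧ R(f,b))) ∧ (∃d L(d,d)) ∨ (∃c R(c,c)))
Standardize variables apart so no two quantifiers bind the same name: b↦q, f↦t, d↦x1, c↦v1.
  ((∀c ¬R(c,c)) ∨ (∃b ∃f (¬L(b,f) ∨ ¬R(f,b))) ∨ (∀d ¬L(d,d))) ∧ ((∀q ∀t (L(q,t) ∧ R(t,q))) ∧ (∃x1 L(x1,x1)) ∨ (∃v1 R(v1,v1)))
Pull the quantifiers to the front (each side's bound variable is not free in the other side):
  ∀c ∃b ∃f ∀d ∀q ∀t ∃x1 ∃v1 ((¬R(c,c) ∨ ¬L(b,f) ∨ ¬R(f,b) ∨ ¬L(d,d)) ∧ (L(q,t) ∧ R(t,q) ∧ L(x1,x1) ∨ R(v1,v1)))
The prefix is ∀c ∃b ∃f ∀d ∀q ∀t ∃x1 ∃v1: 4 universal, 4 existential.

4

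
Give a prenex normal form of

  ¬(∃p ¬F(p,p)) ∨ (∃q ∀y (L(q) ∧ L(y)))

Push ¬ through the quantifiers and connectives to reach negation normal form:
  (∀p F(p,p)) ∨ (∃q ∀y (L(q) ∧ L(y)))
Finally move all quantifiers to the prefix:
  ∀p ∃q ∀y (F(p,p) ∨ L(q) ∧ L(y))

∀p ∃q ∀y (F(p,p) ∨ L(q) ∧ L(y))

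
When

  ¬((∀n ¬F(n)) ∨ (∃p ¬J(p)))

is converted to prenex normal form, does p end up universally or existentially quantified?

universal

Move each ¬ inward, flipping quantifiers it crosses:
  (∃n F(n)) ∧ (∀p J(p))
Extract every quantifier outward, since the variables are now distinct and don't occur free across branches:
  ∃n ∀p (F(n) ∧ J(p))
The quantifier ∃p sits under an odd number of negations, so it flips to ∀p.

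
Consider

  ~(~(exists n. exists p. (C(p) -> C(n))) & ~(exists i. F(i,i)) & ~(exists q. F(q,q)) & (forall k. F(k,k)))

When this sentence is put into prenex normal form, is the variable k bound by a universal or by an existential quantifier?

existential

Rewrite implications/biconditionals: A → B as ¬A ∨ B.
  ~(~(exists n. exists p. (~C(p) | C(n))) & ~(exists i. F(i,i)) & ~(exists q. F(q,q)) & (forall k. F(k,k)))
Push ¬ through the quantifiers and connectives to reach negation normal form:
  (exists n. exists p. (~C(p) | C(n))) | (exists i. F(i,i)) | (exists q. F(q,q)) | (exists k. ~F(k,k))
All bound variables are already distinct, so no renaming is needed.
Extract every quantifier outward, since the variables are now distinct and don't occur free across branches:
  exists n. exists p. exists i. exists q. exists k. (~C(p) | C(n) | F(i,i) | F(q,q) | ~F(k,k))
The quantifier forall k sits under an odd number of negations (counting the antecedent side of each →), so it flips to exists k.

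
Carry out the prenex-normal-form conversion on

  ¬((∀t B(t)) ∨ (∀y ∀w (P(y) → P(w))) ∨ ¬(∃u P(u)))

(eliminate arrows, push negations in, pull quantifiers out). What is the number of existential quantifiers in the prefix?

First replace A → B with ¬A ∨ B.
  ¬((∀t B(t)) ∨ (∀y ∀w (¬P(y) ∨ P(w))) ∨ ¬(∃u P(u)))
Push ¬ through the quantifiers and connectives to reach negation normal form:
  (∃t ¬B(t)) ∧ (∃y ∃w (P(y) ∧ ¬P(w))) ∧ (∃u P(u))
All bound variables are already distinct, so no renaming is needed.
Pull the quantifiers to the front (each side's bound variable is not free in the other side):
  ∃t ∃y ∃w ∃u (¬B(t) ∧ P(y) ∧ ¬P(w) ∧ P(u))
The prefix is ∃t ∃y ∃w ∃u: 0 universal, 4 existential.

4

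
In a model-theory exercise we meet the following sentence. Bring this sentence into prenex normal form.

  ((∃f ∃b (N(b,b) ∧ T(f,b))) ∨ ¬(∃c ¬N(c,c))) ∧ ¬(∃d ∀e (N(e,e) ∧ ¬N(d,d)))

Move each ¬ inward, flipping quantifiers it crosses:
  ((∃f ∃b (N(b,b) ∧ T(f,b))) ∨ (∀c N(c,c))) ∧ (∀d ∃e (¬N(e,e) ∨ N(d,d)))
All bound variables are already distinct, so no renaming is needed.
Extract every quantifier outward, since the variables are now distinct and don't occur free across branches:
  ∃f ∃b ∀c ∀d ∃e ((N(b,b) ∧ T(f,b) ∨ N(c,c)) ∧ (¬N(e,e) ∨ N(d,d)))

∃f ∃b ∀c ∀d ∃e ((N(b,b) ∧ T(f,b) ∨ N(c,c)) ∧ (¬N(e,e) ∨ N(d,d)))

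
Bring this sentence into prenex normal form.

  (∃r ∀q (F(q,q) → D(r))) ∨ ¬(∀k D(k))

Eliminate → and ↔ using ¬ and ∨.
  (∃r ∀q (¬F(q,q) ∨ D(r))) ∨ ¬(∀k D(k))
Drive negations inward (¬∀x A ≡ ∃x ¬A, ¬∃x A ≡ ∀x ¬A, De Morgan for ∧/∨):
  (∃r ∀q (¬F(q,q) ∨ D(r))) ∨ (∃k ¬D(k))
Pull the quantifiers to the front (each side's bound variable is not free in the other side):
  ∃r ∀q ∃k (¬F(q,q) ∨ D(r) ∨ ¬D(k))

∃r ∀q ∃k (¬F(q,q) ∨ D(r) ∨ ¬D(k))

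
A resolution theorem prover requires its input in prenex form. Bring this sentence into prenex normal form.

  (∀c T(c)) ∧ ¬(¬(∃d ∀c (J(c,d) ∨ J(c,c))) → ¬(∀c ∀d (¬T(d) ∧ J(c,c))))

∀c ∀d ∃t ∀z ∀u1 (T(c) ∧ ¬J(t,d) ∧ ¬J(t,t) ∧ ¬T(u1) ∧ J(z,z))

Eliminate → and ↔ using ¬ and ∨.
  (∀c T(c)) ∧ ¬(¬¬(∃d ∀c (J(c,d) ∨ J(c,c))) ∨ ¬(∀c ∀d (¬T(d) ∧ J(c,c))))
Move each ¬ inward, flipping quantifiers it crosses:
  (∀c T(c)) ∧ (∀d ∃c (¬J(c,d) ∧ ¬J(c,c))) ∧ (∀c ∀d (¬T(d) ∧ J(c,c)))
Give each quantifier a distinct variable: c↦t, c↦z, d↦u1.
  (∀c T(c)) ∧ (∀d ∃t (¬J(t,d) ∧ ¬J(t,t))) ∧ (∀z ∀u1 (¬T(u1) ∧ J(z,z)))
Extract every quantifier outward, since the variables are now distinct and don't occur free across branches:
  ∀c ∀d ∃t ∀z ∀u1 (T(c) ∧ ¬J(t,d) ∧ ¬J(t,t) ∧ ¬T(u1) ∧ J(z,z))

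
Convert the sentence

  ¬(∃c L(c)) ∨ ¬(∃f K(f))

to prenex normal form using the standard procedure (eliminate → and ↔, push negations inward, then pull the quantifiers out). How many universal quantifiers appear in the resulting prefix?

2

Push ¬ through the quantifiers and connectives to reach negation normal form:
  (∀c ¬L(c)) ∨ (∀f ¬K(f))
All bound variables are already distinct, so no renaming is needed.
Finally move all quantifiers to the prefix:
  ∀c ∀f (¬L(c) ∨ ¬K(f))
The prefix is ∀c ∀f: 2 universal, 0 existential.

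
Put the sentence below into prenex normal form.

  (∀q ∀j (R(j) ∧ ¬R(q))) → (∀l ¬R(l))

∃q ∃j ∀l (¬R(j) ∨ R(q) ∨ ¬R(l))

Eliminate → and ↔ using ¬ and ∨.
  ¬(∀q ∀j (R(j) ∧ ¬R(q))) ∨ (∀l ¬R(l))
Push ¬ through the quantifiers and connectives to reach negation normal form:
  (∃q ∃j (¬R(j) ∨ R(q))) ∨ (∀l ¬R(l))
All bound variables are already distinct, so no renaming is needed.
Pull the quantifiers to the front (each side's bound variable is not free in the other side):
  ∃q ∃j ∀l (¬R(j) ∨ R(q) ∨ ¬R(l))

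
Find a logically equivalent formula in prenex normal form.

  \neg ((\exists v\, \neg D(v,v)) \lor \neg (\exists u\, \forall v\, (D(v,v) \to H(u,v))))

\forall v\, \exists u\, \forall z\, (D(v,v) \land (\neg D(z,z) \lor H(u,z)))

Rewrite implications/biconditionals: A → B as ¬A ∨ B.
  \neg ((\exists v\, \neg D(v,v)) \lor \neg (\exists u\, \forall v\, (\neg D(v,v) \lor H(u,v))))
Drive negations inward (¬∀x A ≡ ∃x ¬A, ¬∃x A ≡ ∀x ¬A, De Morgan for ∧/∨):
  (\forall v\, D(v,v)) \land (\exists u\, \forall v\, (\neg D(v,v) \lor H(u,v)))
Give each quantifier a distinct variable: v↦z.
  (\forall v\, D(v,v)) \land (\exists u\, \forall z\, (\neg D(z,z) \lor H(u,z)))
Extract every quantifier outward, since the variables are now distinct and don't occur free across branches:
  \forall v\, \exists u\, \forall z\, (D(v,v) \land (\neg D(z,z) \lor H(u,z)))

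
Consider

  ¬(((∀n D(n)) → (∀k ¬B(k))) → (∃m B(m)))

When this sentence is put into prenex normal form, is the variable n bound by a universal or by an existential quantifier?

Eliminate → and ↔ using ¬ and ∨.
  ¬(¬(¬(∀n D(n)) ∨ (∀k ¬B(k))) ∨ (∃m B(m)))
Drive negations inward (¬∀x A ≡ ∃x ¬A, ¬∃x A ≡ ∀x ¬A, De Morgan for ∧/∨):
  ((∃n ¬D(n)) ∨ (∀k ¬B(k))) ∧ (∀m ¬B(m))
All bound variables are already distinct, so no renaming is needed.
Extract every quantifier outward, since the variables are now distinct and don't occur free across branches:
  ∃n ∀k ∀m ((¬D(n) ∨ ¬B(k)) ∧ ¬B(m))
The quantifier ∀n sits under an odd number of negations (counting the antecedent side of each →), so it flips to ∃n.

existential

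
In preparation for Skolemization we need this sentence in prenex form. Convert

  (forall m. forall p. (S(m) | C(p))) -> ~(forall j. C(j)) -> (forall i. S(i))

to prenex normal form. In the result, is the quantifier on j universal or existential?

universal

Rewrite implications/biconditionals: A → B as ¬A ∨ B.
  ~(forall m. forall p. (S(m) | C(p))) | ~~(forall j. C(j)) | (forall i. S(i))
Drive negations inward (¬∀x A ≡ ∃x ¬A, ¬∃x A ≡ ∀x ¬A, De Morgan for ∧/∨):
  (exists m. exists p. (~S(m) & ~C(p))) | (forall j. C(j)) | (forall i. S(i))
Extract every quantifier outward, since the variables are now distinct and don't occur free across branches:
  exists m. exists p. forall j. forall i. (~S(m) & ~C(p) | C(j) | S(i))
The quantifier forall j sits under an even number of negations (counting the antecedent side of each →), so it remains universal.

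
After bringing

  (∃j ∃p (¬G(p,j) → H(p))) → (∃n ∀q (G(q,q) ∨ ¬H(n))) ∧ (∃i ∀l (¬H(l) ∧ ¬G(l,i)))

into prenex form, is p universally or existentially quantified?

First replace A → B with ¬A ∨ B.
  ¬(∃j ∃p (¬¬G(p,j) ∨ H(p))) ∨ (∃n ∀q (G(q,q) ∨ ¬H(n))) ∧ (∃i ∀l (¬H(l) ∧ ¬G(l,i)))
Push ¬ through the quantifiers and connectives to reach negation normal form:
  (∀j ∀p (¬G(p,j) ∧ ¬H(p))) ∨ (∃n ∀q (G(q,q) ∨ ¬H(n))) ∧ (∃i ∀l (¬H(l) ∧ ¬G(l,i)))
All bound variables are already distinct, so no renaming is needed.
Finally move all quantifiers to the prefix:
  ∀j ∀p ∃n ∀q ∃i ∀l (¬G(p,j) ∧ ¬H(p) ∨ (G(q,q) ∨ ¬H(n)) ∧ ¬H(l) ∧ ¬G(l,i))
The quantifier ∃p sits under an odd number of negations (counting the antecedent side of each →), so it flips to ∀p.

universal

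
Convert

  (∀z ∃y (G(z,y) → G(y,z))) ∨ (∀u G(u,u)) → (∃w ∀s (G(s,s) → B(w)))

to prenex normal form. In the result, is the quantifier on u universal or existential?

First replace A → B with ¬A ∨ B.
  ¬((∀z ∃y (¬G(z,y) ∨ G(y,z))) ∨ (∀u G(u,u))) ∨ (∃w ∀s (¬G(s,s) ∨ B(w)))
Push ¬ through the quantifiers and connectives to reach negation normal form:
  (∃z ∀y (G(z,y) ∧ ¬G(y,z))) ∧ (∃u ¬G(u,u)) ∨ (∃w ∀s (¬G(s,s) ∨ B(w)))
Extract every quantifier outward, since the variables are now distinct and don't occur free across branches:
  ∃z ∀y ∃u ∃w ∀s (G(z,y) ∧ ¬G(y,z) ∧ ¬G(u,u) ∨ ¬G(s,s) ∨ B(w))
The quantifier ∀u sits under an odd number of negations (counting the antecedent side of each →), so it flips to ∃u.

existential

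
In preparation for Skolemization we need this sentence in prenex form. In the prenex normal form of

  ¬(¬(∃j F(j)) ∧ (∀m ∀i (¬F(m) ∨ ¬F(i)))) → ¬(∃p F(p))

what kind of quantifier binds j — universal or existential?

universal

First replace A → B with ¬A ∨ B.
  ¬¬(¬(∃j F(j)) ∧ (∀m ∀i (¬F(m) ∨ ¬F(i)))) ∨ ¬(∃p F(p))
Push ¬ through the quantifiers and connectives to reach negation normal form:
  (∀j ¬F(j)) ∧ (∀m ∀i (¬F(m) ∨ ¬F(i))) ∨ (∀p ¬F(p))
Extract every quantifier outward, since the variables are now distinct and don't occur free across branches:
  ∀j ∀m ∀i ∀p (¬F(j) ∧ (¬F(m) ∨ ¬F(i)) ∨ ¬F(p))
The quantifier ∃j sits under an odd number of negations (counting the antecedent side of each →), so it flips to ∀j.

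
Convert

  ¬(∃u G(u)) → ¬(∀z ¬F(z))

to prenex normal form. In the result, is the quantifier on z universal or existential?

existential

Rewrite implications/biconditionals: A → B as ¬A ∨ B.
  ¬¬(∃u G(u)) ∨ ¬(∀z ¬F(z))
Push ¬ through the quantifiers and connectives to reach negation normal form:
  (∃u G(u)) ∨ (∃z F(z))
All bound variables are already distinct, so no renaming is needed.
Extract every quantifier outward, since the variables are now distinct and don't occur free across branches:
  ∃u ∃z (G(u) ∨ F(z))
The quantifier ∀z sits under an odd number of negations (counting the antecedent side of each →), so it flips to ∃z.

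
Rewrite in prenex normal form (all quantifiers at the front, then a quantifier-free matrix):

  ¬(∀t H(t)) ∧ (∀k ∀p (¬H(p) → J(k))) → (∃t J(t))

Rewrite implications/biconditionals: A → B as ¬A ∨ B.
  ¬(¬(∀t H(t)) ∧ (∀k ∀p (¬¬H(p) ∨ J(k)))) ∨ (∃t J(t))
Push ¬ through the quantifiers and connectives to reach negation normal form:
  (∀t H(t)) ∨ (∃k ∃p (¬H(p) ∧ ¬J(k))) ∨ (∃t J(t))
Standardize variables apart so no two quantifiers bind the same name: t↦x1.
  (∀t H(t)) ∨ (∃k ∃p (¬H(p) ∧ ¬J(k))) ∨ (∃x1 J(x1))
Pull the quantifiers to the front (each side's bound variable is not free in the other side):
  ∀t ∃k ∃p ∃x1 (H(t) ∨ ¬H(p) ∧ ¬J(k) ∨ J(x1))

∀t ∃k ∃p ∃x1 (H(t) ∨ ¬H(p) ∧ ¬J(k) ∨ J(x1))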